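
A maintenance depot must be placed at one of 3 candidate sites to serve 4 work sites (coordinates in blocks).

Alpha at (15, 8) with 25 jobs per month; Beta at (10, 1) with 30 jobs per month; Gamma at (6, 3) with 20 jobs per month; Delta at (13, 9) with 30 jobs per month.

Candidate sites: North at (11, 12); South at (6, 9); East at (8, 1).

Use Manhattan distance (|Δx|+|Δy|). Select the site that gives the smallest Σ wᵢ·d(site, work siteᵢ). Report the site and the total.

Total weighted distance at each candidate:
  North (11, 12): total = 990
  South (6, 9): total = 940
  East (8, 1): total = 880
Minimum is at East with total 880 blocks.

East, total 880 blocks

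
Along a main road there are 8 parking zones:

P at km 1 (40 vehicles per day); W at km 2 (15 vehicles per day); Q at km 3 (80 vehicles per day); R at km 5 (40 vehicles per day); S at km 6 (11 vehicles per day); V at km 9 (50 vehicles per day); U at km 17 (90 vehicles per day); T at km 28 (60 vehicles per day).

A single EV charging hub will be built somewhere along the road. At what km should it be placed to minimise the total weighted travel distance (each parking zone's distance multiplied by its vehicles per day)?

x = 9

For a sum of weighted absolute distances on a line, the optimum is the weighted median (not the mean). Total weight W = 386; half-weight = 193.
Sort by position and accumulate weight:
  km 1 (P, w=40) → cum 40
  km 2 (W, w=15) → cum 55
  km 3 (Q, w=80) → cum 135
  km 5 (R, w=40) → cum 175
  km 6 (S, w=11) → cum 186
  km 9 (V, w=50) → cum 236  ≥ 193 → median here
  km 17 (U, w=90) → cum 326
  km 28 (T, w=60) → cum 386
Optimal location: km 9.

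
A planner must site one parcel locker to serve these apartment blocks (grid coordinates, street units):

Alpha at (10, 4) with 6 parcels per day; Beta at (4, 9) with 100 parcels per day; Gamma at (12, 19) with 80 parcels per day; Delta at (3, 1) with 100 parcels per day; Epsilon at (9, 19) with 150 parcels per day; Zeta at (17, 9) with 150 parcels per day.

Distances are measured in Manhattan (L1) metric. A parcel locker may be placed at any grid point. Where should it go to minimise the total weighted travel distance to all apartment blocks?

(9, 9)

Manhattan distance separates: Σwᵢ(|x−xᵢ|+|y−yᵢ|) = Σwᵢ|x−xᵢ| + Σwᵢ|y−yᵢ|, so x and y are optimised independently as 1-D weighted medians.
Total weight W = 586; half = 293.
x-coordinate, sorted with cumulative weight:
  x=3 (Delta, w=100) cum 100
  x=4 (Beta, w=100) cum 200
  x=9 (Epsilon, w=150) cum 350  ← median
  x=10 (Alpha, w=6) cum 356
  x=12 (Gamma, w=80) cum 436
  x=17 (Zeta, w=150) cum 586
⇒ x* = 9
y-coordinate, sorted with cumulative weight:
  y=1 (Delta, w=100) cum 100
  y=4 (Alpha, w=6) cum 106
  y=9 (Beta, w=100) cum 206
  y=9 (Zeta, w=150) cum 356  ← median
  y=19 (Gamma, w=80) cum 436
  y=19 (Epsilon, w=150) cum 586
⇒ y* = 9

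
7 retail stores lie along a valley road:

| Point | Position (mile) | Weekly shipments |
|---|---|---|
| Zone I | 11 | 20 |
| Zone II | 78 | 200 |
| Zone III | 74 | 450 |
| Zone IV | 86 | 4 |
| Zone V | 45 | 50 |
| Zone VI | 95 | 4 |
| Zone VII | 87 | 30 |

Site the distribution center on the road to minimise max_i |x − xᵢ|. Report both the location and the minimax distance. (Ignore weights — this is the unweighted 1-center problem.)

location 53, max distance 42

The 1-center on a line is the midpoint of the two extreme points: leftmost at 11, rightmost at 95.
Optimal location = (11 + 95)/2 = 53; maximum distance = (95 − 11)/2 = 42.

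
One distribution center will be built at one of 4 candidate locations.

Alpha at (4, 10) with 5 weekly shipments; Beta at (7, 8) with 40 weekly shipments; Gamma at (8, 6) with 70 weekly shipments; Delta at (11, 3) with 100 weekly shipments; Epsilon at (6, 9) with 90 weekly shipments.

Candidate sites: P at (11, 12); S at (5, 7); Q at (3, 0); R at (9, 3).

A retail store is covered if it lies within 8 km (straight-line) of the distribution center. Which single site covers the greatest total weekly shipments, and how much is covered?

S, covering 305

Coverage radius r = 8 km; a point is covered iff (Δx)²+(Δy)² ≤ 8² = 64.
  P (11, 12): covers {Alpha, Beta, Gamma, Epsilon} → 205
  S (5, 7): covers {Alpha, Beta, Gamma, Delta, Epsilon} → 305
  Q (3, 0): covers {Gamma} → 70
  R (9, 3): covers {Beta, Gamma, Delta, Epsilon} → 300
Maximum coverage at S: 305 weekly shipments.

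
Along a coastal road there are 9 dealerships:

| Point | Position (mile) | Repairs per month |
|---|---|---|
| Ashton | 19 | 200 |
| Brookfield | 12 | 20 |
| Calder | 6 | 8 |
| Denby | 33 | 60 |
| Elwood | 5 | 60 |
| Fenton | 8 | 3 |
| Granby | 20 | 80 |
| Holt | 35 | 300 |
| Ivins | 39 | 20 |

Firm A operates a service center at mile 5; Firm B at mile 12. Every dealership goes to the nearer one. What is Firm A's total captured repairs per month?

71

The indifferent point is the midpoint (5+12)/2 = 8.5; dealerships left of it (closer to Firm A at 5) go to Firm A, those right go to Firm B.
  Elwood at 5 (w=60) → Firm A
  Calder at 6 (w=8) → Firm A
  Fenton at 8 (w=3) → Firm A
  Brookfield at 12 (w=20) → Firm B
  Ashton at 19 (w=200) → Firm B
  Granby at 20 (w=80) → Firm B
  Denby at 33 (w=60) → Firm B
  Holt at 35 (w=300) → Firm B
  Ivins at 39 (w=20) → Firm B
Firm A captures 71; Firm B captures 680.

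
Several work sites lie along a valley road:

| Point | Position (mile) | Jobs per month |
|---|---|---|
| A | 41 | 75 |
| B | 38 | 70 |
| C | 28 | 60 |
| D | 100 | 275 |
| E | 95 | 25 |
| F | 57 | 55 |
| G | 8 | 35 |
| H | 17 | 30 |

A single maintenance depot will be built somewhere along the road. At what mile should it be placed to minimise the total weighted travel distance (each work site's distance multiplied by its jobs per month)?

For a sum of weighted absolute distances on a line, the optimum is the weighted median (not the mean). Total weight W = 625; half-weight = 312.5.
Sort by position and accumulate weight:
  mile 8 (G, w=35) → cum 35
  mile 17 (H, w=30) → cum 65
  mile 28 (C, w=60) → cum 125
  mile 38 (B, w=70) → cum 195
  mile 41 (A, w=75) → cum 270
  mile 57 (F, w=55) → cum 325  ≥ 312.5 → median here
  mile 95 (E, w=25) → cum 350
  mile 100 (D, w=275) → cum 625
Optimal location: mile 57.

x = 57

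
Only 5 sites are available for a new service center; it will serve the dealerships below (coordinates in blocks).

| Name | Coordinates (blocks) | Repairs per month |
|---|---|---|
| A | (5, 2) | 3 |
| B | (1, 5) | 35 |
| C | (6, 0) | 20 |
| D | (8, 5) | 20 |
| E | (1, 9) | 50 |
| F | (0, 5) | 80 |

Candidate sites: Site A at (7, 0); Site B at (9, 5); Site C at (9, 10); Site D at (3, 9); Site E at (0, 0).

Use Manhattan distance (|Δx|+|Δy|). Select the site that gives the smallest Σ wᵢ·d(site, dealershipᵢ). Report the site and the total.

Site D, total 1317 blocks

Total weighted distance at each candidate:
  Site A (7, 0): total = 2247
  Site B (9, 5): total = 1801
  Site C (9, 10): total = 2441
  Site D (3, 9): total = 1317
  Site E (0, 0): total = 1511
Minimum is at Site D with total 1317 blocks.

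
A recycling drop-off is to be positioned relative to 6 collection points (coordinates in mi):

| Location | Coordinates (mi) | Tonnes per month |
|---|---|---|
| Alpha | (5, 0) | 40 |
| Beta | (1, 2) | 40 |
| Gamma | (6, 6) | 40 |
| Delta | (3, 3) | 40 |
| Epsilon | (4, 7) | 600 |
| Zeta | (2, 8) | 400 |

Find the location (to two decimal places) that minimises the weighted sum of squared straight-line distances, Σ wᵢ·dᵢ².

(3.28, 6.76)

The minimiser of Σwᵢ‖p−pᵢ‖² is the weighted centroid p* = (Σwᵢpᵢ)/(Σwᵢ).
Σwᵢ = 1160.
Σwᵢxᵢ = 40·5 + 40·1 + 40·6 + 40·3 + 600·4 + 400·2 = 3800.
Σwᵢyᵢ = 40·0 + 40·2 + 40·6 + 40·3 + 600·7 + 400·8 = 7840.
x* = 3800/1160 = 3.28, y* = 7840/1160 = 6.76.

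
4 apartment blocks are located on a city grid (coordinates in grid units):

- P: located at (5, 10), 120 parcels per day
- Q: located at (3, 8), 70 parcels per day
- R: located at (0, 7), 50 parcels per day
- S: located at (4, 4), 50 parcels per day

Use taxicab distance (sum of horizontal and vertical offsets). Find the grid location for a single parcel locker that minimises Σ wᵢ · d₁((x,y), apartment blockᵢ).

Manhattan distance separates: Σwᵢ(|x−xᵢ|+|y−yᵢ|) = Σwᵢ|x−xᵢ| + Σwᵢ|y−yᵢ|, so x and y are optimised independently as 1-D weighted medians.
Total weight W = 290; half = 145.
x-coordinate, sorted with cumulative weight:
  x=0 (R, w=50) cum 50
  x=3 (Q, w=70) cum 120
  x=4 (S, w=50) cum 170  ← median
  x=5 (P, w=120) cum 290
⇒ x* = 4
y-coordinate, sorted with cumulative weight:
  y=4 (S, w=50) cum 50
  y=7 (R, w=50) cum 100
  y=8 (Q, w=70) cum 170  ← median
  y=10 (P, w=120) cum 290
⇒ y* = 8

(4, 8)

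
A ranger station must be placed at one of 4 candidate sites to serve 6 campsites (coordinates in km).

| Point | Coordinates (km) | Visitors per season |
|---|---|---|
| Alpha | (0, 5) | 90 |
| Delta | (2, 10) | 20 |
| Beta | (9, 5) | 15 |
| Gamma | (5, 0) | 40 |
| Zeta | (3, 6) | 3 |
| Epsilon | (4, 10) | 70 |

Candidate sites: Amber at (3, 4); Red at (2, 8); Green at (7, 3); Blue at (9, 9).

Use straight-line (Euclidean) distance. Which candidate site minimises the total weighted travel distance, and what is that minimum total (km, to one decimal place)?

Red, total 1025.2 km

Total weighted distance at each candidate:
  Amber (3, 4): total = 1108.2
  Red (2, 8): total = 1025.2
  Green (7, 3): total = 1562.0
  Blue (9, 9): total = 1858.8
Minimum is at Red with total 1025.2 km.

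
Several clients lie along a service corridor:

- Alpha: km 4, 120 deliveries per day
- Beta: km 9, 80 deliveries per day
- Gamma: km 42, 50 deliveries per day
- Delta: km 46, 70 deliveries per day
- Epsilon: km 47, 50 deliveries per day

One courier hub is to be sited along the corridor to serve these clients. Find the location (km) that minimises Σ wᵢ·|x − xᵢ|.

x = 9

For a sum of weighted absolute distances on a line, the optimum is the weighted median (not the mean). Total weight W = 370; half-weight = 185.
Sort by position and accumulate weight:
  km 4 (Alpha, w=120) → cum 120
  km 9 (Beta, w=80) → cum 200  ≥ 185 → median here
  km 42 (Gamma, w=50) → cum 250
  km 46 (Delta, w=70) → cum 320
  km 47 (Epsilon, w=50) → cum 370
Optimal location: km 9.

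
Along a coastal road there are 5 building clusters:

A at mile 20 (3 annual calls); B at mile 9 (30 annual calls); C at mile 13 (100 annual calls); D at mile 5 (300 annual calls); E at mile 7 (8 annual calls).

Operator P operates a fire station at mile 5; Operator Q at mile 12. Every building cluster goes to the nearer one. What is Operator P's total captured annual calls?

308

The indifferent point is the midpoint (5+12)/2 = 8.5; building clusters left of it (closer to Operator P at 5) go to Operator P, those right go to Operator Q.
  D at 5 (w=300) → Operator P
  E at 7 (w=8) → Operator P
  B at 9 (w=30) → Operator Q
  C at 13 (w=100) → Operator Q
  A at 20 (w=3) → Operator Q
Operator P captures 308; Operator Q captures 133.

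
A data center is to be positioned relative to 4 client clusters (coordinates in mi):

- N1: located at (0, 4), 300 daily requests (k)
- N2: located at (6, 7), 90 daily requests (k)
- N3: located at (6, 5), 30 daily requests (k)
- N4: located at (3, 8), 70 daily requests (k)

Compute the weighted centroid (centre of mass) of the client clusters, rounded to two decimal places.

The minimiser of Σwᵢ‖p−pᵢ‖² is the weighted centroid p* = (Σwᵢpᵢ)/(Σwᵢ).
Σwᵢ = 490.
Σwᵢxᵢ = 300·0 + 90·6 + 30·6 + 70·3 = 930.
Σwᵢyᵢ = 300·4 + 90·7 + 30·5 + 70·8 = 2540.
x* = 930/490 = 1.90, y* = 2540/490 = 5.18.

(1.90, 5.18)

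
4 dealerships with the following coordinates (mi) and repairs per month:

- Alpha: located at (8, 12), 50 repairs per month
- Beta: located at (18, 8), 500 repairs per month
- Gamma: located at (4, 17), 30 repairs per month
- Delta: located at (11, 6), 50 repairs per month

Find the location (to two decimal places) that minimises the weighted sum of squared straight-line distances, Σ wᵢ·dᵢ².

The minimiser of Σwᵢ‖p−pᵢ‖² is the weighted centroid p* = (Σwᵢpᵢ)/(Σwᵢ).
Σwᵢ = 630.
Σwᵢxᵢ = 50·8 + 500·18 + 30·4 + 50·11 = 10070.
Σwᵢyᵢ = 50·12 + 500·8 + 30·17 + 50·6 = 5410.
x* = 10070/630 = 15.98, y* = 5410/630 = 8.59.

(15.98, 8.59)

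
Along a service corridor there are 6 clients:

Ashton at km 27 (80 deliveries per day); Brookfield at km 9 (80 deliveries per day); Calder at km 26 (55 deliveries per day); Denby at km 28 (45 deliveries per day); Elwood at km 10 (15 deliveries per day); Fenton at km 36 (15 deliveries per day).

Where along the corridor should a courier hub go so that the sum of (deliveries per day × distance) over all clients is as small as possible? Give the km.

For a sum of weighted absolute distances on a line, the optimum is the weighted median (not the mean). Total weight W = 290; half-weight = 145.
Sort by position and accumulate weight:
  km 9 (Brookfield, w=80) → cum 80
  km 10 (Elwood, w=15) → cum 95
  km 26 (Calder, w=55) → cum 150  ≥ 145 → median here
  km 27 (Ashton, w=80) → cum 230
  km 28 (Denby, w=45) → cum 275
  km 36 (Fenton, w=15) → cum 290
Optimal location: km 26.

x = 26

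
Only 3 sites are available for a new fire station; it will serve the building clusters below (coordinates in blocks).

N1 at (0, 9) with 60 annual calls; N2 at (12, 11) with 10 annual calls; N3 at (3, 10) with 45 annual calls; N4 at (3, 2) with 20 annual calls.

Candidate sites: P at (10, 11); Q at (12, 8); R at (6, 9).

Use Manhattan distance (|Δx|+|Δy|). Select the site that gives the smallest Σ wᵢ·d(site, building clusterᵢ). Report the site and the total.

R, total 820 blocks

Total weighted distance at each candidate:
  P (10, 11): total = 1420
  Q (12, 8): total = 1605
  R (6, 9): total = 820
Minimum is at R with total 820 blocks.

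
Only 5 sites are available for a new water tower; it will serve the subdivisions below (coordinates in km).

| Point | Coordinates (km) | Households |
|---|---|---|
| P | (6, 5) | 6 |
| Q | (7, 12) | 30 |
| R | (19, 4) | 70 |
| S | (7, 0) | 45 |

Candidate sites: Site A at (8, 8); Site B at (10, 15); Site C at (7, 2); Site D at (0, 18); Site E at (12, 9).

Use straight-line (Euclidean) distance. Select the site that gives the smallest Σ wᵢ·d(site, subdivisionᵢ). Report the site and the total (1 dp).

Total weighted distance at each candidate:
  Site A (8, 8): total = 1327.5
  Site B (10, 15): total = 1875.2
  Site C (7, 2): total = 1260.6
  Site D (0, 18): total = 2883.6
  Site E (12, 9): total = 1283.7
Minimum is at Site C with total 1260.6 km.

Site C, total 1260.6 km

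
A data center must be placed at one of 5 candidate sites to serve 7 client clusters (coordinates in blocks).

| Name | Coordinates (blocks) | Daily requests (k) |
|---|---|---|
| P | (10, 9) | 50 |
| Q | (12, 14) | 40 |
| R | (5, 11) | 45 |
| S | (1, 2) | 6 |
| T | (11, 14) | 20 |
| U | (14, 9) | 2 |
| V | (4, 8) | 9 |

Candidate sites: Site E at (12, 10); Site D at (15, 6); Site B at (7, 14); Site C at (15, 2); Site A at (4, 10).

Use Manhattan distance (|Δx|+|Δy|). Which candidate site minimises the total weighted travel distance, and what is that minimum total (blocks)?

Total weighted distance at each candidate:
  Site E (12, 10): total = 980
  Site D (15, 6): total = 1988
  Site B (7, 14): total = 1118
  Site C (15, 2): total = 2628
  Site A (4, 10): total = 1246
Minimum is at Site E with total 980 blocks.

Site E, total 980 blocks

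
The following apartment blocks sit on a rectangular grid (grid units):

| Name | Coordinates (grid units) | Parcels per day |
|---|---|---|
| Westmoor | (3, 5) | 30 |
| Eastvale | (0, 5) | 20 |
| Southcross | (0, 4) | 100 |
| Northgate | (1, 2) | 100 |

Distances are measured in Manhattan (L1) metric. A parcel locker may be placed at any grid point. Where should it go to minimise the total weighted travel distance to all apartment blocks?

Manhattan distance separates: Σwᵢ(|x−xᵢ|+|y−yᵢ|) = Σwᵢ|x−xᵢ| + Σwᵢ|y−yᵢ|, so x and y are optimised independently as 1-D weighted medians.
Total weight W = 250; half = 125.
x-coordinate, sorted with cumulative weight:
  x=0 (Eastvale, w=20) cum 20
  x=0 (Southcross, w=100) cum 120
  x=1 (Northgate, w=100) cum 220  ← median
  x=3 (Westmoor, w=30) cum 250
⇒ x* = 1
y-coordinate, sorted with cumulative weight:
  y=2 (Northgate, w=100) cum 100
  y=4 (Southcross, w=100) cum 200  ← median
  y=5 (Westmoor, w=30) cum 230
  y=5 (Eastvale, w=20) cum 250
⇒ y* = 4

(1, 4)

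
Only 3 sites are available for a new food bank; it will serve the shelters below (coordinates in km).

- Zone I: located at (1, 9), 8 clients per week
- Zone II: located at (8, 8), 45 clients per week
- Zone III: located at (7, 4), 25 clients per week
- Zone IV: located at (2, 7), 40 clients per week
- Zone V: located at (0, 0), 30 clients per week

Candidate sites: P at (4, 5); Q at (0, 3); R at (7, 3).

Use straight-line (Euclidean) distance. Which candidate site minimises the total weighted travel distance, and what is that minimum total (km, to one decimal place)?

Total weighted distance at each candidate:
  P (4, 5): total = 649.3
  Q (0, 3): total = 918.9
  R (7, 3): total = 806.9
Minimum is at P with total 649.3 km.

P, total 649.3 km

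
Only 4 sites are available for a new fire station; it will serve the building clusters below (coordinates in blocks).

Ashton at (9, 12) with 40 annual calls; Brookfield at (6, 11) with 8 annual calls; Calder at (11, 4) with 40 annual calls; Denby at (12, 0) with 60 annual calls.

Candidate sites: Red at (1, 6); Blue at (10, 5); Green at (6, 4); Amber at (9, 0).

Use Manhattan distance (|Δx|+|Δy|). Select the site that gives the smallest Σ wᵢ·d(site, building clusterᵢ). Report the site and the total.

Blue, total 900 blocks

Total weighted distance at each candidate:
  Red (1, 6): total = 2140
  Blue (10, 5): total = 900
  Green (6, 4): total = 1296
  Amber (9, 0): total = 1012
Minimum is at Blue with total 900 blocks.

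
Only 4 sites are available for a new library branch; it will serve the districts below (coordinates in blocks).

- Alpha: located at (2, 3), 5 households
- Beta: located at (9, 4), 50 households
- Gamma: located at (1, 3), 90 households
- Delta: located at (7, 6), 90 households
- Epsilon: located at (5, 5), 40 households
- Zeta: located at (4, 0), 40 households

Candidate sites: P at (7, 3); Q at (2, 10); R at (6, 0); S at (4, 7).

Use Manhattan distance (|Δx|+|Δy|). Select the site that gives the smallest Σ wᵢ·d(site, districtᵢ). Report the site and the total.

Total weighted distance at each candidate:
  P (7, 3): total = 1385
  Q (2, 10): total = 3015
  R (6, 0): total = 2055
  S (4, 7): total = 1820
Minimum is at P with total 1385 blocks.

P, total 1385 blocks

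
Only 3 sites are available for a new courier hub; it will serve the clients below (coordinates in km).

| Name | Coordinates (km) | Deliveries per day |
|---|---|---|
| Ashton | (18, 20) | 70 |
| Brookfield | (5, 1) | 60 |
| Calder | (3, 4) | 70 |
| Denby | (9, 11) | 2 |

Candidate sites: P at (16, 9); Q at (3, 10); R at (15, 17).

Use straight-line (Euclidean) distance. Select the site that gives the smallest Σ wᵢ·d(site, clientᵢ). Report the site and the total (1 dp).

Q, total 2247.3 km

Total weighted distance at each candidate:
  P (16, 9): total = 2588.3
  Q (3, 10): total = 2247.3
  R (15, 17): total = 2684.5
Minimum is at Q with total 2247.3 km.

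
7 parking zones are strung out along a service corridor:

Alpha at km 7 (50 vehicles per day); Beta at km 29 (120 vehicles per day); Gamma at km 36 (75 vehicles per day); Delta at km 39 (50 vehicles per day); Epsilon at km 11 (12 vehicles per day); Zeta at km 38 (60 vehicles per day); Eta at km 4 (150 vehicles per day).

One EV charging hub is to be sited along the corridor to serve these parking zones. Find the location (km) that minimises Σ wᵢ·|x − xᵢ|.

For a sum of weighted absolute distances on a line, the optimum is the weighted median (not the mean). Total weight W = 517; half-weight = 258.5.
Sort by position and accumulate weight:
  km 4 (Eta, w=150) → cum 150
  km 7 (Alpha, w=50) → cum 200
  km 11 (Epsilon, w=12) → cum 212
  km 29 (Beta, w=120) → cum 332  ≥ 258.5 → median here
  km 36 (Gamma, w=75) → cum 407
  km 38 (Zeta, w=60) → cum 467
  km 39 (Delta, w=50) → cum 517
Optimal location: km 29.

x = 29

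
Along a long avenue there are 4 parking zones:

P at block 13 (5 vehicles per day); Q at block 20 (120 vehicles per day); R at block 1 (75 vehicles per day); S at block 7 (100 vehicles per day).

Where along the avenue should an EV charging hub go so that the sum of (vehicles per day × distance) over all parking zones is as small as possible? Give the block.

For a sum of weighted absolute distances on a line, the optimum is the weighted median (not the mean). Total weight W = 300; half-weight = 150.
Sort by position and accumulate weight:
  block 1 (R, w=75) → cum 75
  block 7 (S, w=100) → cum 175  ≥ 150 → median here
  block 13 (P, w=5) → cum 180
  block 20 (Q, w=120) → cum 300
Optimal location: block 7.

x = 7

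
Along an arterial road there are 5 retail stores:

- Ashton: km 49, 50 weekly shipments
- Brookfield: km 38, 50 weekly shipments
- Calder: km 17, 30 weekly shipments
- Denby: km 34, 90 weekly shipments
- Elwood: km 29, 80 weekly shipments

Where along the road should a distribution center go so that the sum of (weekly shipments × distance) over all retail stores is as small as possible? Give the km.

For a sum of weighted absolute distances on a line, the optimum is the weighted median (not the mean). Total weight W = 300; half-weight = 150.
Sort by position and accumulate weight:
  km 17 (Calder, w=30) → cum 30
  km 29 (Elwood, w=80) → cum 110
  km 34 (Denby, w=90) → cum 200  ≥ 150 → median here
  km 38 (Brookfield, w=50) → cum 250
  km 49 (Ashton, w=50) → cum 300
Optimal location: km 34.

x = 34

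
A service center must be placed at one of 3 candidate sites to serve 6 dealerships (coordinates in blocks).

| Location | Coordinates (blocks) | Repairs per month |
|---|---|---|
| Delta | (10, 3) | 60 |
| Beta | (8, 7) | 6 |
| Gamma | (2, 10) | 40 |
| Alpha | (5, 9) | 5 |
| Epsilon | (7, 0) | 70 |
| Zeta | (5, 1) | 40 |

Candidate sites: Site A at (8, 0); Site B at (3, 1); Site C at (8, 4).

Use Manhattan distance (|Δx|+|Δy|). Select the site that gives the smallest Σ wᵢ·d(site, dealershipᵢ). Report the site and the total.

Total weighted distance at each candidate:
  Site A (8, 0): total = 1272
  Site B (3, 1): total = 1486
  Site C (8, 4): total = 1308
Minimum is at Site A with total 1272 blocks.

Site A, total 1272 blocks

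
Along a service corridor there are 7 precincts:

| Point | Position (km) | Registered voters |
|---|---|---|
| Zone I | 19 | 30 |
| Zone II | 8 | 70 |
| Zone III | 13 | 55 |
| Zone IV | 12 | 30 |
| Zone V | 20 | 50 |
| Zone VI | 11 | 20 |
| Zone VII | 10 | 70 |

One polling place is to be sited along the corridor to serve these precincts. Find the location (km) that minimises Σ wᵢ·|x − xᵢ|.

For a sum of weighted absolute distances on a line, the optimum is the weighted median (not the mean). Total weight W = 325; half-weight = 162.5.
Sort by position and accumulate weight:
  km 8 (Zone II, w=70) → cum 70
  km 10 (Zone VII, w=70) → cum 140
  km 11 (Zone VI, w=20) → cum 160
  km 12 (Zone IV, w=30) → cum 190  ≥ 162.5 → median here
  km 13 (Zone III, w=55) → cum 245
  km 19 (Zone I, w=30) → cum 275
  km 20 (Zone V, w=50) → cum 325
Optimal location: km 12.

x = 12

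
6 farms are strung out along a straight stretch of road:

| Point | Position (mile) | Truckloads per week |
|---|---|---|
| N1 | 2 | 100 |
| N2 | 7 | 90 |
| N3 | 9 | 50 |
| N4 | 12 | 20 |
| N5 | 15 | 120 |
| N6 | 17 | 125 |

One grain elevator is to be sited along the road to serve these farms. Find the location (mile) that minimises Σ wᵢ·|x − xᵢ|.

For a sum of weighted absolute distances on a line, the optimum is the weighted median (not the mean). Total weight W = 505; half-weight = 252.5.
Sort by position and accumulate weight:
  mile 2 (N1, w=100) → cum 100
  mile 7 (N2, w=90) → cum 190
  mile 9 (N3, w=50) → cum 240
  mile 12 (N4, w=20) → cum 260  ≥ 252.5 → median here
  mile 15 (N5, w=120) → cum 380
  mile 17 (N6, w=125) → cum 505
Optimal location: mile 12.

x = 12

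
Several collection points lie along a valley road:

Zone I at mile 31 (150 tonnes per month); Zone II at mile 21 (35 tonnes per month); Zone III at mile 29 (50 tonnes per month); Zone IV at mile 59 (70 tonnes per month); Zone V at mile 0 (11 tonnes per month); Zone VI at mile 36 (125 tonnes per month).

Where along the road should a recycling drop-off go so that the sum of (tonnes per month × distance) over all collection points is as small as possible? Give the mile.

For a sum of weighted absolute distances on a line, the optimum is the weighted median (not the mean). Total weight W = 441; half-weight = 220.5.
Sort by position and accumulate weight:
  mile 0 (Zone V, w=11) → cum 11
  mile 21 (Zone II, w=35) → cum 46
  mile 29 (Zone III, w=50) → cum 96
  mile 31 (Zone I, w=150) → cum 246  ≥ 220.5 → median here
  mile 36 (Zone VI, w=125) → cum 371
  mile 59 (Zone IV, w=70) → cum 441
Optimal location: mile 31.

x = 31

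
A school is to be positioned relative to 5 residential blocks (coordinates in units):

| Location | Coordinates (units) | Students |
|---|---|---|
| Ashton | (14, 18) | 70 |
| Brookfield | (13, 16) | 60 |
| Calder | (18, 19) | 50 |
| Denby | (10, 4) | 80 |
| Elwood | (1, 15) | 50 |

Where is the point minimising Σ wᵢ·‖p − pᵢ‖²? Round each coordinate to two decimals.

(11.32, 13.68)

The minimiser of Σwᵢ‖p−pᵢ‖² is the weighted centroid p* = (Σwᵢpᵢ)/(Σwᵢ).
Σwᵢ = 310.
Σwᵢxᵢ = 70·14 + 60·13 + 50·18 + 80·10 + 50·1 = 3510.
Σwᵢyᵢ = 70·18 + 60·16 + 50·19 + 80·4 + 50·15 = 4240.
x* = 3510/310 = 11.32, y* = 4240/310 = 13.68.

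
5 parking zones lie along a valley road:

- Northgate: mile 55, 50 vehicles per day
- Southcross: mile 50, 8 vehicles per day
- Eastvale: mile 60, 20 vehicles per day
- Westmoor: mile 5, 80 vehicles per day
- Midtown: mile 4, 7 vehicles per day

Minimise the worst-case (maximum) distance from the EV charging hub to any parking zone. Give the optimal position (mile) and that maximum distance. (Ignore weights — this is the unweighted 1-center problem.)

location 32, max distance 28

The 1-center on a line is the midpoint of the two extreme points: leftmost at 4, rightmost at 60.
Optimal location = (4 + 60)/2 = 32; maximum distance = (60 − 4)/2 = 28.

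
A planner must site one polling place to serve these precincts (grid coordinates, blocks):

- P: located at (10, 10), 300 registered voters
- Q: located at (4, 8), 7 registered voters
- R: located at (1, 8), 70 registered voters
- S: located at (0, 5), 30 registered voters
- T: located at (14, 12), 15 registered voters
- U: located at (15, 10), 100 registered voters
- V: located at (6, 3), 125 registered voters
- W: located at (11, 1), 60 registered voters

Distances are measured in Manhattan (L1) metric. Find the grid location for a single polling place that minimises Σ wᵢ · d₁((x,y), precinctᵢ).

(10, 10)

Manhattan distance separates: Σwᵢ(|x−xᵢ|+|y−yᵢ|) = Σwᵢ|x−xᵢ| + Σwᵢ|y−yᵢ|, so x and y are optimised independently as 1-D weighted medians.
Total weight W = 707; half = 353.5.
x-coordinate, sorted with cumulative weight:
  x=0 (S, w=30) cum 30
  x=1 (R, w=70) cum 100
  x=4 (Q, w=7) cum 107
  x=6 (V, w=125) cum 232
  x=10 (P, w=300) cum 532  ← median
  x=11 (W, w=60) cum 592
  x=14 (T, w=15) cum 607
  x=15 (U, w=100) cum 707
⇒ x* = 10
y-coordinate, sorted with cumulative weight:
  y=1 (W, w=60) cum 60
  y=3 (V, w=125) cum 185
  y=5 (S, w=30) cum 215
  y=8 (Q, w=7) cum 222
  y=8 (R, w=70) cum 292
  y=10 (P, w=300) cum 592  ← median
  y=10 (U, w=100) cum 692
  y=12 (T, w=15) cum 707
⇒ y* = 10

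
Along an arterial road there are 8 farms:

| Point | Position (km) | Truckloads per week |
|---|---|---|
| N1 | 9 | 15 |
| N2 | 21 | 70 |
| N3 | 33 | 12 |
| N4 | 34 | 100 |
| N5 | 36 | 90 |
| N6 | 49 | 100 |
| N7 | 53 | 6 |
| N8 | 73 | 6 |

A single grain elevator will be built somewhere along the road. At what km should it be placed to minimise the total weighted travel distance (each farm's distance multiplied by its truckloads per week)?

x = 36

For a sum of weighted absolute distances on a line, the optimum is the weighted median (not the mean). Total weight W = 399; half-weight = 199.5.
Sort by position and accumulate weight:
  km 9 (N1, w=15) → cum 15
  km 21 (N2, w=70) → cum 85
  km 33 (N3, w=12) → cum 97
  km 34 (N4, w=100) → cum 197
  km 36 (N5, w=90) → cum 287  ≥ 199.5 → median here
  km 49 (N6, w=100) → cum 387
  km 53 (N7, w=6) → cum 393
  km 73 (N8, w=6) → cum 399
Optimal location: km 36.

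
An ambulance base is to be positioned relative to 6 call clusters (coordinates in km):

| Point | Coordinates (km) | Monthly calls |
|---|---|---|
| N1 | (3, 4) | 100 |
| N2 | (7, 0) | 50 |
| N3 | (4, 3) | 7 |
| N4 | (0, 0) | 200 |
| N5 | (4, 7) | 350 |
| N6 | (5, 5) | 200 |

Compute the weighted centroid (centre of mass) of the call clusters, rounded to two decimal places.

(3.39, 4.27)

The minimiser of Σwᵢ‖p−pᵢ‖² is the weighted centroid p* = (Σwᵢpᵢ)/(Σwᵢ).
Σwᵢ = 907.
Σwᵢxᵢ = 100·3 + 50·7 + 7·4 + 200·0 + 350·4 + 200·5 = 3078.
Σwᵢyᵢ = 100·4 + 50·0 + 7·3 + 200·0 + 350·7 + 200·5 = 3871.
x* = 3078/907 = 3.39, y* = 3871/907 = 4.27.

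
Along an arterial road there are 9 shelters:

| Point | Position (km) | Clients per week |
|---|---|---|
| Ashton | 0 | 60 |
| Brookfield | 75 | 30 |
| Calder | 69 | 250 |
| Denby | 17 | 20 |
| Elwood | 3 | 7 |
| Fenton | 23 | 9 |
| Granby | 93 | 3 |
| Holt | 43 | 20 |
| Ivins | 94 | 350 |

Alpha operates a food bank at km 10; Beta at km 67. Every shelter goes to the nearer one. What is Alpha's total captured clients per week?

96

The indifferent point is the midpoint (10+67)/2 = 38.5; shelters left of it (closer to Alpha at 10) go to Alpha, those right go to Beta.
  Ashton at 0 (w=60) → Alpha
  Elwood at 3 (w=7) → Alpha
  Denby at 17 (w=20) → Alpha
  Fenton at 23 (w=9) → Alpha
  Holt at 43 (w=20) → Beta
  Calder at 69 (w=250) → Beta
  Brookfield at 75 (w=30) → Beta
  Granby at 93 (w=3) → Beta
  Ivins at 94 (w=350) → Beta
Alpha captures 96; Beta captures 653.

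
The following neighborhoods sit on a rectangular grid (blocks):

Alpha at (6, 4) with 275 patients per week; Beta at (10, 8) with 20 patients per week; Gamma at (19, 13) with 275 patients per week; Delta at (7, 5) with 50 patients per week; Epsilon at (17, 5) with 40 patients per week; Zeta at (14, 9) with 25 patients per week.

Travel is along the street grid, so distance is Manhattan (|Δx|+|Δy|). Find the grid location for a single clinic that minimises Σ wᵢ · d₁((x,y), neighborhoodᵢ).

Manhattan distance separates: Σwᵢ(|x−xᵢ|+|y−yᵢ|) = Σwᵢ|x−xᵢ| + Σwᵢ|y−yᵢ|, so x and y are optimised independently as 1-D weighted medians.
Total weight W = 685; half = 342.5.
x-coordinate, sorted with cumulative weight:
  x=6 (Alpha, w=275) cum 275
  x=7 (Delta, w=50) cum 325
  x=10 (Beta, w=20) cum 345  ← median
  x=14 (Zeta, w=25) cum 370
  x=17 (Epsilon, w=40) cum 410
  x=19 (Gamma, w=275) cum 685
⇒ x* = 10
y-coordinate, sorted with cumulative weight:
  y=4 (Alpha, w=275) cum 275
  y=5 (Delta, w=50) cum 325
  y=5 (Epsilon, w=40) cum 365  ← median
  y=8 (Beta, w=20) cum 385
  y=9 (Zeta, w=25) cum 410
  y=13 (Gamma, w=275) cum 685
⇒ y* = 5

(10, 5)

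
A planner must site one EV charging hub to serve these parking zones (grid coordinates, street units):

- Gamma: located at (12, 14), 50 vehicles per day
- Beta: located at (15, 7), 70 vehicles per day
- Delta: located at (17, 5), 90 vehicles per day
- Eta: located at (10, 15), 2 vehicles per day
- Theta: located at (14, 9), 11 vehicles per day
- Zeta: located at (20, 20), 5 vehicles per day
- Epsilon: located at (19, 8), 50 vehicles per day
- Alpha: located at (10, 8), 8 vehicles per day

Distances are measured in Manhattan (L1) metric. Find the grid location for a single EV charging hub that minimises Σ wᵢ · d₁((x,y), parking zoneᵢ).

(17, 7)

Manhattan distance separates: Σwᵢ(|x−xᵢ|+|y−yᵢ|) = Σwᵢ|x−xᵢ| + Σwᵢ|y−yᵢ|, so x and y are optimised independently as 1-D weighted medians.
Total weight W = 286; half = 143.
x-coordinate, sorted with cumulative weight:
  x=10 (Eta, w=2) cum 2
  x=10 (Alpha, w=8) cum 10
  x=12 (Gamma, w=50) cum 60
  x=14 (Theta, w=11) cum 71
  x=15 (Beta, w=70) cum 141
  x=17 (Delta, w=90) cum 231  ← median
  x=19 (Epsilon, w=50) cum 281
  x=20 (Zeta, w=5) cum 286
⇒ x* = 17
y-coordinate, sorted with cumulative weight:
  y=5 (Delta, w=90) cum 90
  y=7 (Beta, w=70) cum 160  ← median
  y=8 (Epsilon, w=50) cum 210
  y=8 (Alpha, w=8) cum 218
  y=9 (Theta, w=11) cum 229
  y=14 (Gamma, w=50) cum 279
  y=15 (Eta, w=2) cum 281
  y=20 (Zeta, w=5) cum 286
⇒ y* = 7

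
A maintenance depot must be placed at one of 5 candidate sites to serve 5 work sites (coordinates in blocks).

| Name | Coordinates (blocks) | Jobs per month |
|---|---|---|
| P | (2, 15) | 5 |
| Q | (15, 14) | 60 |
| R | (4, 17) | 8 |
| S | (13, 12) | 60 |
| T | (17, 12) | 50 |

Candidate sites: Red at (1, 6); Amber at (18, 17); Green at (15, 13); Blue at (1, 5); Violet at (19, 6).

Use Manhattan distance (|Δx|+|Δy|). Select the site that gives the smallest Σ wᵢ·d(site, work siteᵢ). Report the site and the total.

Total weighted distance at each candidate:
  Red (1, 6): total = 3662
  Amber (18, 17): total = 1462
  Green (15, 13): total = 585
  Blue (1, 5): total = 3845
  Violet (19, 6): total = 2178
Minimum is at Green with total 585 blocks.

Green, total 585 blocks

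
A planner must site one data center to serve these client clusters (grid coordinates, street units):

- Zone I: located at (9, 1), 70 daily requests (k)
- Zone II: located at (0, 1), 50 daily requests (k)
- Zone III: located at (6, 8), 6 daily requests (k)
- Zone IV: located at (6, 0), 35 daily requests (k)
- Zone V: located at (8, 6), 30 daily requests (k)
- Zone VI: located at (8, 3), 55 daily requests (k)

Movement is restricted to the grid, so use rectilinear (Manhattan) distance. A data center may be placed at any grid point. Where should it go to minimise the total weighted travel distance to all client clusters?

Manhattan distance separates: Σwᵢ(|x−xᵢ|+|y−yᵢ|) = Σwᵢ|x−xᵢ| + Σwᵢ|y−yᵢ|, so x and y are optimised independently as 1-D weighted medians.
Total weight W = 246; half = 123.
x-coordinate, sorted with cumulative weight:
  x=0 (Zone II, w=50) cum 50
  x=6 (Zone III, w=6) cum 56
  x=6 (Zone IV, w=35) cum 91
  x=8 (Zone V, w=30) cum 121
  x=8 (Zone VI, w=55) cum 176  ← median
  x=9 (Zone I, w=70) cum 246
⇒ x* = 8
y-coordinate, sorted with cumulative weight:
  y=0 (Zone IV, w=35) cum 35
  y=1 (Zone I, w=70) cum 105
  y=1 (Zone II, w=50) cum 155  ← median
  y=3 (Zone VI, w=55) cum 210
  y=6 (Zone V, w=30) cum 240
  y=8 (Zone III, w=6) cum 246
⇒ y* = 1

(8, 1)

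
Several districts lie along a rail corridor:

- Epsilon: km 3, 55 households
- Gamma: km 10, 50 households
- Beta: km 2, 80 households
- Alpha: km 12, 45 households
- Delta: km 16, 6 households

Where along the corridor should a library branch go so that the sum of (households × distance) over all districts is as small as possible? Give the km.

For a sum of weighted absolute distances on a line, the optimum is the weighted median (not the mean). Total weight W = 236; half-weight = 118.
Sort by position and accumulate weight:
  km 2 (Beta, w=80) → cum 80
  km 3 (Epsilon, w=55) → cum 135  ≥ 118 → median here
  km 10 (Gamma, w=50) → cum 185
  km 12 (Alpha, w=45) → cum 230
  km 16 (Delta, w=6) → cum 236
Optimal location: km 3.

x = 3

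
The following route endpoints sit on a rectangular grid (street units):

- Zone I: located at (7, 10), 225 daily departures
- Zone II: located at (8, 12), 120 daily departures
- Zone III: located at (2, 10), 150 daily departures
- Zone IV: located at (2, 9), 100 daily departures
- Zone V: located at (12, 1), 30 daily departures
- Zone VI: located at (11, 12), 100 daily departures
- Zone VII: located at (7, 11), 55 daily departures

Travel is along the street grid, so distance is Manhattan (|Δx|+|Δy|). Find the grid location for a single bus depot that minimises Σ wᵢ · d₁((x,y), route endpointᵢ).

Manhattan distance separates: Σwᵢ(|x−xᵢ|+|y−yᵢ|) = Σwᵢ|x−xᵢ| + Σwᵢ|y−yᵢ|, so x and y are optimised independently as 1-D weighted medians.
Total weight W = 780; half = 390.
x-coordinate, sorted with cumulative weight:
  x=2 (Zone III, w=150) cum 150
  x=2 (Zone IV, w=100) cum 250
  x=7 (Zone I, w=225) cum 475  ← median
  x=7 (Zone VII, w=55) cum 530
  x=8 (Zone II, w=120) cum 650
  x=11 (Zone VI, w=100) cum 750
  x=12 (Zone V, w=30) cum 780
⇒ x* = 7
y-coordinate, sorted with cumulative weight:
  y=1 (Zone V, w=30) cum 30
  y=9 (Zone IV, w=100) cum 130
  y=10 (Zone I, w=225) cum 355
  y=10 (Zone III, w=150) cum 505  ← median
  y=11 (Zone VII, w=55) cum 560
  y=12 (Zone II, w=120) cum 680
  y=12 (Zone VI, w=100) cum 780
⇒ y* = 10

(7, 10)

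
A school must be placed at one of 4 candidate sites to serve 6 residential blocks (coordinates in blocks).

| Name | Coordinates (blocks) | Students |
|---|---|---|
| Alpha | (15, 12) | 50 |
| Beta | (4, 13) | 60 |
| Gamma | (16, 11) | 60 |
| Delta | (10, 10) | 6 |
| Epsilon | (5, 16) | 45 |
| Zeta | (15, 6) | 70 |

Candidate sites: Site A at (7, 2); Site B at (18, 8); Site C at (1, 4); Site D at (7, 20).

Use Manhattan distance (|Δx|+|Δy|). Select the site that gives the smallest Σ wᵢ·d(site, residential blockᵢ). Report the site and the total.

Site B, total 3145 blocks

Total weighted distance at each candidate:
  Site A (7, 2): total = 4446
  Site B (18, 8): total = 3145
  Site C (1, 4): total = 5070
  Site D (7, 20): total = 4368
Minimum is at Site B with total 3145 blocks.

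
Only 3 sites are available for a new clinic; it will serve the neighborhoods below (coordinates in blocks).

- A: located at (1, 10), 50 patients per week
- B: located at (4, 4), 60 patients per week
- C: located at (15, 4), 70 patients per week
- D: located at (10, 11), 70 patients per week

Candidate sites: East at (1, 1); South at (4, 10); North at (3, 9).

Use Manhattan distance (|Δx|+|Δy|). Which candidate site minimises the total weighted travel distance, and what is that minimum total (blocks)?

South, total 2190 blocks

Total weighted distance at each candidate:
  East (1, 1): total = 3330
  South (4, 10): total = 2190
  North (3, 9): total = 2330
Minimum is at South with total 2190 blocks.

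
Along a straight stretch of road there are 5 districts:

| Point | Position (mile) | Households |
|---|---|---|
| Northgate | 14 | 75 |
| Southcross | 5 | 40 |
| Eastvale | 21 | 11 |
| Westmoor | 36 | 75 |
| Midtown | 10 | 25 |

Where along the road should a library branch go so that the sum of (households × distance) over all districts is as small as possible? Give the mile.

x = 14

For a sum of weighted absolute distances on a line, the optimum is the weighted median (not the mean). Total weight W = 226; half-weight = 113.
Sort by position and accumulate weight:
  mile 5 (Southcross, w=40) → cum 40
  mile 10 (Midtown, w=25) → cum 65
  mile 14 (Northgate, w=75) → cum 140  ≥ 113 → median here
  mile 21 (Eastvale, w=11) → cum 151
  mile 36 (Westmoor, w=75) → cum 226
Optimal location: mile 14.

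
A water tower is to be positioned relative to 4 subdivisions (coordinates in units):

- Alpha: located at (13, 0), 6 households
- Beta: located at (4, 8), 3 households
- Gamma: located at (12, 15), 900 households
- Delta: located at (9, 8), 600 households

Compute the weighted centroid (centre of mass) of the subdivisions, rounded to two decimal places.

(10.80, 12.14)

The minimiser of Σwᵢ‖p−pᵢ‖² is the weighted centroid p* = (Σwᵢpᵢ)/(Σwᵢ).
Σwᵢ = 1509.
Σwᵢxᵢ = 6·13 + 3·4 + 900·12 + 600·9 = 16290.
Σwᵢyᵢ = 6·0 + 3·8 + 900·15 + 600·8 = 18324.
x* = 16290/1509 = 10.80, y* = 18324/1509 = 12.14.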